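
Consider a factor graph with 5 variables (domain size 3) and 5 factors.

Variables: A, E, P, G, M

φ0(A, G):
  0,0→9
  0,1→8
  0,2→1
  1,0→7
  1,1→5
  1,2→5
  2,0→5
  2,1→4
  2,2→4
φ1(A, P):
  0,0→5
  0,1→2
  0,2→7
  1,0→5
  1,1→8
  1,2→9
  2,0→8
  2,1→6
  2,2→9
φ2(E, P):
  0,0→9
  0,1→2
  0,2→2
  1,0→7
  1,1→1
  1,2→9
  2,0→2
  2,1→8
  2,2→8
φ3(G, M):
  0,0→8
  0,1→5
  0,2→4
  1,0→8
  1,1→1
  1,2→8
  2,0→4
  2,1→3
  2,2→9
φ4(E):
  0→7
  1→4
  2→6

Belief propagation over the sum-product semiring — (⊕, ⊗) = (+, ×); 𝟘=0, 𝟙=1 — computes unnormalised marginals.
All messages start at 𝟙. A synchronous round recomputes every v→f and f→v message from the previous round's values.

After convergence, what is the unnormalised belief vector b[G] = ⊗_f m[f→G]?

init: all messages = 𝟙 over 3 values
r1 m[φ0→A] = [18, 17, 13]
r1 m[φ0→G] = [21, 17, 10]
r1 m[φ1→A] = [14, 22, 23]
r1 m[φ1→P] = [18, 16, 25]
r1 m[φ2→E] = [13, 17, 18]
r1 m[φ2→P] = [18, 11, 19]
r1 m[φ3→G] = [17, 17, 16]
r1 m[φ3→M] = [20, 9, 21]
r1 m[φ4→E] = [7, 4, 6]
r1 m[A→φ0] = [1, 1, 1]
r1 m[A→φ1] = [1, 1, 1]
r1 m[E→φ2] = [1, 1, 1]
r1 m[E→φ4] = [1, 1, 1]
r1 m[P→φ1] = [1, 1, 1]
r1 m[P→φ2] = [1, 1, 1]
r1 m[G→φ0] = [1, 1, 1]
r1 m[G→φ3] = [1, 1, 1]
r1 m[M→φ3] = [1, 1, 1]
r2 m[φ0→A] = [18, 17, 13]
r2 m[φ0→G] = [21, 17, 10]
r2 m[φ1→A] = [14, 22, 23]
r2 m[φ1→P] = [18, 16, 25]
r2 m[φ2→E] = [13, 17, 18]
r2 m[φ2→P] = [18, 11, 19]
r2 m[φ3→G] = [17, 17, 16]
r2 m[φ3→M] = [20, 9, 21]
r2 m[φ4→E] = [7, 4, 6]
r2 m[A→φ0] = [14, 22, 23]
r2 m[A→φ1] = [18, 17, 13]
r2 m[E→φ2] = [7, 4, 6]
r2 m[E→φ4] = [13, 17, 18]
r2 m[P→φ1] = [18, 11, 19]
r2 m[P→φ2] = [18, 16, 25]
r2 m[G→φ0] = [17, 17, 16]
r2 m[G→φ3] = [21, 17, 10]
r2 m[M→φ3] = [1, 1, 1]
r3 m[φ0→A] = [305, 284, 217]
r3 m[φ0→G] = [395, 314, 216]
r3 m[φ1→A] = [245, 349, 381]
r3 m[φ1→P] = [279, 250, 396]
r3 m[φ2→E] = [244, 367, 364]
r3 m[φ2→P] = [103, 66, 98]
r3 m[φ3→G] = [17, 17, 16]
r3 m[φ3→M] = [344, 152, 310]
r3 m[φ4→E] = [7, 4, 6]
r3 m[A→φ0] = [14, 22, 23]
r3 m[A→φ1] = [18, 17, 13]
r3 m[E→φ2] = [7, 4, 6]
r3 m[E→φ4] = [13, 17, 18]
r3 m[P→φ1] = [18, 11, 19]
r3 m[P→φ2] = [18, 16, 25]
r3 m[G→φ0] = [17, 17, 16]
r3 m[G→φ3] = [21, 17, 10]
r3 m[M→φ3] = [1, 1, 1]
r4 m[φ0→A] = [305, 284, 217]
r4 m[φ0→G] = [395, 314, 216]
r4 m[φ1→A] = [245, 349, 381]
r4 m[φ1→P] = [279, 250, 396]
r4 m[φ2→E] = [244, 367, 364]
r4 m[φ2→P] = [103, 66, 98]
r4 m[φ3→G] = [17, 17, 16]
r4 m[φ3→M] = [344, 152, 310]
r4 m[φ4→E] = [7, 4, 6]
r4 m[A→φ0] = [245, 349, 381]
r4 m[A→φ1] = [305, 284, 217]
r4 m[E→φ2] = [7, 4, 6]
r4 m[E→φ4] = [244, 367, 364]
r4 m[P→φ1] = [103, 66, 98]
r4 m[P→φ2] = [279, 250, 396]
r4 m[G→φ0] = [17, 17, 16]
r4 m[G→φ3] = [395, 314, 216]
r4 m[M→φ3] = [1, 1, 1]
r5 m[φ0→A] = [305, 284, 217]
r5 m[φ0→G] = [6553, 5229, 3514]
r5 m[φ1→A] = [1333, 1925, 2102]
r5 m[φ1→P] = [4681, 4184, 6644]
r5 m[φ2→E] = [3803, 5767, 5726]
r5 m[φ2→P] = [103, 66, 98]
r5 m[φ3→G] = [17, 17, 16]
r5 m[φ3→M] = [6536, 2937, 6036]
r5 m[φ4→E] = [7, 4, 6]
r5 m[A→φ0] = [245, 349, 381]
r5 m[A→φ1] = [305, 284, 217]
r5 m[E→φ2] = [7, 4, 6]
r5 m[E→φ4] = [244, 367, 364]
r5 m[P→φ1] = [103, 66, 98]
r5 m[P→φ2] = [279, 250, 396]
r5 m[G→φ0] = [17, 17, 16]
r5 m[G→φ3] = [395, 314, 216]
r5 m[M→φ3] = [1, 1, 1]
r6 m[φ0→A] = [305, 284, 217]
r6 m[φ0→G] = [6553, 5229, 3514]
r6 m[φ1→A] = [1333, 1925, 2102]
r6 m[φ1→P] = [4681, 4184, 6644]
r6 m[φ2→E] = [3803, 5767, 5726]
r6 m[φ2→P] = [103, 66, 98]
r6 m[φ3→G] = [17, 17, 16]
r6 m[φ3→M] = [6536, 2937, 6036]
r6 m[φ4→E] = [7, 4, 6]
r6 m[A→φ0] = [1333, 1925, 2102]
r6 m[A→φ1] = [305, 284, 217]
r6 m[E→φ2] = [7, 4, 6]
r6 m[E→φ4] = [3803, 5767, 5726]
r6 m[P→φ1] = [103, 66, 98]
r6 m[P→φ2] = [4681, 4184, 6644]
r6 m[G→φ0] = [17, 17, 16]
r6 m[G→φ3] = [6553, 5229, 3514]
r6 m[M→φ3] = [1, 1, 1]
r7 m[φ0→A] = [305, 284, 217]
r7 m[φ0→G] = [35982, 28697, 19366]
r7 m[φ1→A] = [1333, 1925, 2102]
r7 m[φ1→P] = [4681, 4184, 6644]
r7 m[φ2→E] = [63785, 96747, 95986]
r7 m[φ2→P] = [103, 66, 98]
r7 m[φ3→G] = [17, 17, 16]
r7 m[φ3→M] = [108312, 48536, 99670]
r7 m[φ4→E] = [7, 4, 6]
r7 m[A→φ0] = [1333, 1925, 2102]
r7 m[A→φ1] = [305, 284, 217]
r7 m[E→φ2] = [7, 4, 6]
r7 m[E→φ4] = [3803, 5767, 5726]
r7 m[P→φ1] = [103, 66, 98]
r7 m[P→φ2] = [4681, 4184, 6644]
r7 m[G→φ0] = [17, 17, 16]
r7 m[G→φ3] = [6553, 5229, 3514]
r7 m[M→φ3] = [1, 1, 1]
r8 m[φ0→A] = [305, 284, 217]
r8 m[φ0→G] = [35982, 28697, 19366]
r8 m[φ1→A] = [1333, 1925, 2102]
r8 m[φ1→P] = [4681, 4184, 6644]
r8 m[φ2→E] = [63785, 96747, 95986]
r8 m[φ2→P] = [103, 66, 98]
r8 m[φ3→G] = [17, 17, 16]
r8 m[φ3→M] = [108312, 48536, 99670]
r8 m[φ4→E] = [7, 4, 6]
r8 m[A→φ0] = [1333, 1925, 2102]
r8 m[A→φ1] = [305, 284, 217]
r8 m[E→φ2] = [7, 4, 6]
r8 m[E→φ4] = [63785, 96747, 95986]
r8 m[P→φ1] = [103, 66, 98]
r8 m[P→φ2] = [4681, 4184, 6644]
r8 m[G→φ0] = [17, 17, 16]
r8 m[G→φ3] = [35982, 28697, 19366]
r8 m[M→φ3] = [1, 1, 1]
r9 m[φ0→A] = [305, 284, 217]
r9 m[φ0→G] = [35982, 28697, 19366]
r9 m[φ1→A] = [1333, 1925, 2102]
r9 m[φ1→P] = [4681, 4184, 6644]
r9 m[φ2→E] = [63785, 96747, 95986]
r9 m[φ2→P] = [103, 66, 98]
r9 m[φ3→G] = [17, 17, 16]
r9 m[φ3→M] = [594896, 266705, 547798]
r9 m[φ4→E] = [7, 4, 6]
r9 m[A→φ0] = [1333, 1925, 2102]
r9 m[A→φ1] = [305, 284, 217]
r9 m[E→φ2] = [7, 4, 6]
r9 m[E→φ4] = [63785, 96747, 95986]
r9 m[P→φ1] = [103, 66, 98]
r9 m[P→φ2] = [4681, 4184, 6644]
r9 m[G→φ0] = [17, 17, 16]
r9 m[G→φ3] = [35982, 28697, 19366]
r9 m[M→φ3] = [1, 1, 1]
r10 m[φ0→A] = [305, 284, 217]
r10 m[φ0→G] = [35982, 28697, 19366]
r10 m[φ1→A] = [1333, 1925, 2102]
r10 m[φ1→P] = [4681, 4184, 6644]
r10 m[φ2→E] = [63785, 96747, 95986]
r10 m[φ2→P] = [103, 66, 98]
r10 m[φ3→G] = [17, 17, 16]
r10 m[φ3→M] = [594896, 266705, 547798]
r10 m[φ4→E] = [7, 4, 6]
r10 m[A→φ0] = [1333, 1925, 2102]
r10 m[A→φ1] = [305, 284, 217]
r10 m[E→φ2] = [7, 4, 6]
r10 m[E→φ4] = [63785, 96747, 95986]
r10 m[P→φ1] = [103, 66, 98]
r10 m[P→φ2] = [4681, 4184, 6644]
r10 m[G→φ0] = [17, 17, 16]
r10 m[G→φ3] = [35982, 28697, 19366]
r10 m[M→φ3] = [1, 1, 1]
fixed point reached at round 10
b[G] = ⊗ incoming = [611694, 487849, 309856]

b[G] = [611694, 487849, 309856]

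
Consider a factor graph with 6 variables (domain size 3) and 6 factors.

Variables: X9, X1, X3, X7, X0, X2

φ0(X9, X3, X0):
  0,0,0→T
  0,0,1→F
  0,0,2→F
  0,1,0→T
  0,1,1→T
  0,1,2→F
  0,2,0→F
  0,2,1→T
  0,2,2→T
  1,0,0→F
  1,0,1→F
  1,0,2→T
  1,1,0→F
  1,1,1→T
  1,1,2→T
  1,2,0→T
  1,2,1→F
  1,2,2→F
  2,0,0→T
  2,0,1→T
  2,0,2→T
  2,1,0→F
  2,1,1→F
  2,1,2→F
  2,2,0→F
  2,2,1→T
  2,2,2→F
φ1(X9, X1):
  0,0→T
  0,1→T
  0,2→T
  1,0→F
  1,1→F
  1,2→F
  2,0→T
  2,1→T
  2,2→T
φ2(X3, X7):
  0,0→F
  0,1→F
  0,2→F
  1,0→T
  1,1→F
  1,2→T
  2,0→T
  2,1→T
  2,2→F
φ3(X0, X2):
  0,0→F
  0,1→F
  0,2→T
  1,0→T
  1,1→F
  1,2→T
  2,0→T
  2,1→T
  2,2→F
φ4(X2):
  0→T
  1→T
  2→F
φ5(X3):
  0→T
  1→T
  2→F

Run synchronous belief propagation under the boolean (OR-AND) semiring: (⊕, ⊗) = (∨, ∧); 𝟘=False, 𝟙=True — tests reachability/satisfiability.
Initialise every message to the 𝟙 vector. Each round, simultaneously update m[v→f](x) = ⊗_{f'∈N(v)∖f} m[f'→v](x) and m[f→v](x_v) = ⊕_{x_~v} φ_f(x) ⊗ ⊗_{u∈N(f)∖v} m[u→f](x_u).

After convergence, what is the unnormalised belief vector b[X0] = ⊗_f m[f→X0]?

b[X0] = [F, T, F]

init: all messages = 𝟙 over 3 values
r1 m[φ0→X9] = [T, T, T]
r1 m[φ0→X3] = [T, T, T]
r1 m[φ0→X0] = [T, T, T]
r1 m[φ1→X9] = [T, F, T]
r1 m[φ1→X1] = [T, T, T]
r1 m[φ2→X3] = [F, T, T]
r1 m[φ2→X7] = [T, T, T]
r1 m[φ3→X0] = [T, T, T]
r1 m[φ3→X2] = [T, T, T]
r1 m[φ4→X2] = [T, T, F]
r1 m[φ5→X3] = [T, T, F]
r1 m[X9→φ0] = [T, T, T]
r1 m[X9→φ1] = [T, T, T]
r1 m[X1→φ1] = [T, T, T]
r1 m[X3→φ0] = [T, T, T]
r1 m[X3→φ2] = [T, T, T]
r1 m[X3→φ5] = [T, T, T]
r1 m[X7→φ2] = [T, T, T]
r1 m[X0→φ0] = [T, T, T]
r1 m[X0→φ3] = [T, T, T]
r1 m[X2→φ3] = [T, T, T]
r1 m[X2→φ4] = [T, T, T]
r2 m[φ0→X9] = [T, T, T]
r2 m[φ0→X3] = [T, T, T]
r2 m[φ0→X0] = [T, T, T]
r2 m[φ1→X9] = [T, F, T]
r2 m[φ1→X1] = [T, T, T]
r2 m[φ2→X3] = [F, T, T]
r2 m[φ2→X7] = [T, T, T]
r2 m[φ3→X0] = [T, T, T]
r2 m[φ3→X2] = [T, T, T]
r2 m[φ4→X2] = [T, T, F]
r2 m[φ5→X3] = [T, T, F]
r2 m[X9→φ0] = [T, F, T]
r2 m[X9→φ1] = [T, T, T]
r2 m[X1→φ1] = [T, T, T]
r2 m[X3→φ0] = [F, T, F]
r2 m[X3→φ2] = [T, T, F]
r2 m[X3→φ5] = [F, T, T]
r2 m[X7→φ2] = [T, T, T]
r2 m[X0→φ0] = [T, T, T]
r2 m[X0→φ3] = [T, T, T]
r2 m[X2→φ3] = [T, T, F]
r2 m[X2→φ4] = [T, T, T]
r3 m[φ0→X9] = [T, T, F]
r3 m[φ0→X3] = [T, T, T]
r3 m[φ0→X0] = [T, T, F]
r3 m[φ1→X9] = [T, F, T]
r3 m[φ1→X1] = [T, T, T]
r3 m[φ2→X3] = [F, T, T]
r3 m[φ2→X7] = [T, F, T]
r3 m[φ3→X0] = [F, T, T]
r3 m[φ3→X2] = [T, T, T]
r3 m[φ4→X2] = [T, T, F]
r3 m[φ5→X3] = [T, T, F]
r3 m[X9→φ0] = [T, F, T]
r3 m[X9→φ1] = [T, T, T]
r3 m[X1→φ1] = [T, T, T]
r3 m[X3→φ0] = [F, T, F]
r3 m[X3→φ2] = [T, T, F]
r3 m[X3→φ5] = [F, T, T]
r3 m[X7→φ2] = [T, T, T]
r3 m[X0→φ0] = [T, T, T]
r3 m[X0→φ3] = [T, T, T]
r3 m[X2→φ3] = [T, T, F]
r3 m[X2→φ4] = [T, T, T]
r4 m[φ0→X9] = [T, T, F]
r4 m[φ0→X3] = [T, T, T]
r4 m[φ0→X0] = [T, T, F]
r4 m[φ1→X9] = [T, F, T]
r4 m[φ1→X1] = [T, T, T]
r4 m[φ2→X3] = [F, T, T]
r4 m[φ2→X7] = [T, F, T]
r4 m[φ3→X0] = [F, T, T]
r4 m[φ3→X2] = [T, T, T]
r4 m[φ4→X2] = [T, T, F]
r4 m[φ5→X3] = [T, T, F]
r4 m[X9→φ0] = [T, F, T]
r4 m[X9→φ1] = [T, T, F]
r4 m[X1→φ1] = [T, T, T]
r4 m[X3→φ0] = [F, T, F]
r4 m[X3→φ2] = [T, T, F]
r4 m[X3→φ5] = [F, T, T]
r4 m[X7→φ2] = [T, T, T]
r4 m[X0→φ0] = [F, T, T]
r4 m[X0→φ3] = [T, T, F]
r4 m[X2→φ3] = [T, T, F]
r4 m[X2→φ4] = [T, T, T]
r5 m[φ0→X9] = [T, T, F]
r5 m[φ0→X3] = [T, T, T]
r5 m[φ0→X0] = [T, T, F]
r5 m[φ1→X9] = [T, F, T]
r5 m[φ1→X1] = [T, T, T]
r5 m[φ2→X3] = [F, T, T]
r5 m[φ2→X7] = [T, F, T]
r5 m[φ3→X0] = [F, T, T]
r5 m[φ3→X2] = [T, F, T]
r5 m[φ4→X2] = [T, T, F]
r5 m[φ5→X3] = [T, T, F]
r5 m[X9→φ0] = [T, F, T]
r5 m[X9→φ1] = [T, T, F]
r5 m[X1→φ1] = [T, T, T]
r5 m[X3→φ0] = [F, T, F]
r5 m[X3→φ2] = [T, T, F]
r5 m[X3→φ5] = [F, T, T]
r5 m[X7→φ2] = [T, T, T]
r5 m[X0→φ0] = [F, T, T]
r5 m[X0→φ3] = [T, T, F]
r5 m[X2→φ3] = [T, T, F]
r5 m[X2→φ4] = [T, T, T]
r6 m[φ0→X9] = [T, T, F]
r6 m[φ0→X3] = [T, T, T]
r6 m[φ0→X0] = [T, T, F]
r6 m[φ1→X9] = [T, F, T]
r6 m[φ1→X1] = [T, T, T]
r6 m[φ2→X3] = [F, T, T]
r6 m[φ2→X7] = [T, F, T]
r6 m[φ3→X0] = [F, T, T]
r6 m[φ3→X2] = [T, F, T]
r6 m[φ4→X2] = [T, T, F]
r6 m[φ5→X3] = [T, T, F]
r6 m[X9→φ0] = [T, F, T]
r6 m[X9→φ1] = [T, T, F]
r6 m[X1→φ1] = [T, T, T]
r6 m[X3→φ0] = [F, T, F]
r6 m[X3→φ2] = [T, T, F]
r6 m[X3→φ5] = [F, T, T]
r6 m[X7→φ2] = [T, T, T]
r6 m[X0→φ0] = [F, T, T]
r6 m[X0→φ3] = [T, T, F]
r6 m[X2→φ3] = [T, T, F]
r6 m[X2→φ4] = [T, F, T]
r7 m[φ0→X9] = [T, T, F]
r7 m[φ0→X3] = [T, T, T]
r7 m[φ0→X0] = [T, T, F]
r7 m[φ1→X9] = [T, F, T]
r7 m[φ1→X1] = [T, T, T]
r7 m[φ2→X3] = [F, T, T]
r7 m[φ2→X7] = [T, F, T]
r7 m[φ3→X0] = [F, T, T]
r7 m[φ3→X2] = [T, F, T]
r7 m[φ4→X2] = [T, T, F]
r7 m[φ5→X3] = [T, T, F]
r7 m[X9→φ0] = [T, F, T]
r7 m[X9→φ1] = [T, T, F]
r7 m[X1→φ1] = [T, T, T]
r7 m[X3→φ0] = [F, T, F]
r7 m[X3→φ2] = [T, T, F]
r7 m[X3→φ5] = [F, T, T]
r7 m[X7→φ2] = [T, T, T]
r7 m[X0→φ0] = [F, T, T]
r7 m[X0→φ3] = [T, T, F]
r7 m[X2→φ3] = [T, T, F]
r7 m[X2→φ4] = [T, F, T]
fixed point reached at round 7
b[X0] = ⊗ incoming = [F, T, F]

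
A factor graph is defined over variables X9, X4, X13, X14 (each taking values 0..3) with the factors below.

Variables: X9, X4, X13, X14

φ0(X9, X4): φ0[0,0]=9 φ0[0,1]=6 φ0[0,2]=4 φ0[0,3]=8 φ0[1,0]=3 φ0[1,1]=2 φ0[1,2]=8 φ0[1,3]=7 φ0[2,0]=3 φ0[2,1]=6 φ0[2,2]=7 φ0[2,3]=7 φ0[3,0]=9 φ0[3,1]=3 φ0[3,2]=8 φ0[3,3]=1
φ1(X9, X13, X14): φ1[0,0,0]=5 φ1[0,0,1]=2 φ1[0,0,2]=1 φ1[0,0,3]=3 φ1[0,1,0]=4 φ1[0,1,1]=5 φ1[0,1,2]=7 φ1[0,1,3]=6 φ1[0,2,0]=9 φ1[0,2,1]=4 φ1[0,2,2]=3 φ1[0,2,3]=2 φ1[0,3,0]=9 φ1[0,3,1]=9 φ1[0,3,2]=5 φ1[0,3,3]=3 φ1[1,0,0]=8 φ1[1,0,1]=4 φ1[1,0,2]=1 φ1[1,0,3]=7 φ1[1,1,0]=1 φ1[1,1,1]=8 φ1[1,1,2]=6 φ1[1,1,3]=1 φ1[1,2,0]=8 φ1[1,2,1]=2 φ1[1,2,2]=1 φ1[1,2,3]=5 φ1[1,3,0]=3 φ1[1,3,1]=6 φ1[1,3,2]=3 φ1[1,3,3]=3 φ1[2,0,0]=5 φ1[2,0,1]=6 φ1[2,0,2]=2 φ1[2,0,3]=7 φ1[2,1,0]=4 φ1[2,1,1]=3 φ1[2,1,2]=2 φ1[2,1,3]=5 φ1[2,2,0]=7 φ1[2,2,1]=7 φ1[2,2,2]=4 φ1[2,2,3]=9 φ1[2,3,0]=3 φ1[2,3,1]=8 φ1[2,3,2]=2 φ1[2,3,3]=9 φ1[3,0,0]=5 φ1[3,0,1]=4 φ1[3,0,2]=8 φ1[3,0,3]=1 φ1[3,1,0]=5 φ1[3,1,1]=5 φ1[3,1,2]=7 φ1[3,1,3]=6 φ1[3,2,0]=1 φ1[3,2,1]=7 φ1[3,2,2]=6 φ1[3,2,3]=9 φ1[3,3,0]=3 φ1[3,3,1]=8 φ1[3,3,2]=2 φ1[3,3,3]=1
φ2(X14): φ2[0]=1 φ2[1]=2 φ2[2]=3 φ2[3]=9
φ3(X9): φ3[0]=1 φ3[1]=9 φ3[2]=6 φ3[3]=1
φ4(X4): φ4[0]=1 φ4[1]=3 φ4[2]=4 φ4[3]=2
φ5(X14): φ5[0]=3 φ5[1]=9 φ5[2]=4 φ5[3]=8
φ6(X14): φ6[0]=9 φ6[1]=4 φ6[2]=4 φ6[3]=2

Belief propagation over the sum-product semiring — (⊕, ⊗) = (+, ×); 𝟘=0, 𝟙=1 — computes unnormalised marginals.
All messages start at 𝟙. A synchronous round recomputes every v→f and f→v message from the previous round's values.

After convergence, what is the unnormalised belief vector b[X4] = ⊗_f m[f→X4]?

b[X4] = [352161, 1160352, 2829048, 1288320]

init: all messages = 𝟙 over 4 values
r1 m[φ0→X9] = [27, 20, 23, 21]
r1 m[φ0→X4] = [24, 17, 27, 23]
r1 m[φ1→X9] = [77, 67, 83, 78]
r1 m[φ1→X13] = [69, 75, 84, 77]
r1 m[φ1→X14] = [80, 88, 60, 77]
r1 m[φ2→X14] = [1, 2, 3, 9]
r1 m[φ3→X9] = [1, 9, 6, 1]
r1 m[φ4→X4] = [1, 3, 4, 2]
r1 m[φ5→X14] = [3, 9, 4, 8]
r1 m[φ6→X14] = [9, 4, 4, 2]
r1 m[X9→φ0] = [1, 1, 1, 1]
r1 m[X9→φ1] = [1, 1, 1, 1]
r1 m[X9→φ3] = [1, 1, 1, 1]
r1 m[X4→φ0] = [1, 1, 1, 1]
r1 m[X4→φ4] = [1, 1, 1, 1]
r1 m[X13→φ1] = [1, 1, 1, 1]
r1 m[X14→φ1] = [1, 1, 1, 1]
r1 m[X14→φ2] = [1, 1, 1, 1]
r1 m[X14→φ5] = [1, 1, 1, 1]
r1 m[X14→φ6] = [1, 1, 1, 1]
r2 m[φ0→X9] = [27, 20, 23, 21]
r2 m[φ0→X4] = [24, 17, 27, 23]
r2 m[φ1→X9] = [77, 67, 83, 78]
r2 m[φ1→X13] = [69, 75, 84, 77]
r2 m[φ1→X14] = [80, 88, 60, 77]
r2 m[φ2→X14] = [1, 2, 3, 9]
r2 m[φ3→X9] = [1, 9, 6, 1]
r2 m[φ4→X4] = [1, 3, 4, 2]
r2 m[φ5→X14] = [3, 9, 4, 8]
r2 m[φ6→X14] = [9, 4, 4, 2]
r2 m[X9→φ0] = [77, 603, 498, 78]
r2 m[X9→φ1] = [27, 180, 138, 21]
r2 m[X9→φ3] = [2079, 1340, 1909, 1638]
r2 m[X4→φ0] = [1, 3, 4, 2]
r2 m[X4→φ4] = [24, 17, 27, 23]
r2 m[X13→φ1] = [1, 1, 1, 1]
r2 m[X14→φ1] = [27, 72, 48, 144]
r2 m[X14→φ2] = [2160, 3168, 960, 1232]
r2 m[X14→φ5] = [720, 704, 720, 1386]
r2 m[X14→φ6] = [240, 1584, 720, 5544]
r3 m[φ0→X9] = [59, 55, 63, 52]
r3 m[φ0→X4] = [4698, 4890, 9242, 8401]
r3 m[φ1→X9] = [4953, 4812, 7041, 5658]
r3 m[φ1→X13] = [551862, 424251, 574434, 539820]
r3 m[φ1→X14] = [7245, 7956, 4275, 7755]
r3 m[φ2→X14] = [1, 2, 3, 9]
r3 m[φ3→X9] = [1, 9, 6, 1]
r3 m[φ4→X4] = [1, 3, 4, 2]
r3 m[φ5→X14] = [3, 9, 4, 8]
r3 m[φ6→X14] = [9, 4, 4, 2]
r3 m[X9→φ0] = [77, 603, 498, 78]
r3 m[X9→φ1] = [27, 180, 138, 21]
r3 m[X9→φ3] = [2079, 1340, 1909, 1638]
r3 m[X4→φ0] = [1, 3, 4, 2]
r3 m[X4→φ4] = [24, 17, 27, 23]
r3 m[X13→φ1] = [1, 1, 1, 1]
r3 m[X14→φ1] = [27, 72, 48, 144]
r3 m[X14→φ2] = [2160, 3168, 960, 1232]
r3 m[X14→φ5] = [720, 704, 720, 1386]
r3 m[X14→φ6] = [240, 1584, 720, 5544]
r4 m[φ0→X9] = [59, 55, 63, 52]
r4 m[φ0→X4] = [4698, 4890, 9242, 8401]
r4 m[φ1→X9] = [4953, 4812, 7041, 5658]
r4 m[φ1→X13] = [551862, 424251, 574434, 539820]
r4 m[φ1→X14] = [7245, 7956, 4275, 7755]
r4 m[φ2→X14] = [1, 2, 3, 9]
r4 m[φ3→X9] = [1, 9, 6, 1]
r4 m[φ4→X4] = [1, 3, 4, 2]
r4 m[φ5→X14] = [3, 9, 4, 8]
r4 m[φ6→X14] = [9, 4, 4, 2]
r4 m[X9→φ0] = [4953, 43308, 42246, 5658]
r4 m[X9→φ1] = [59, 495, 378, 52]
r4 m[X9→φ3] = [292227, 264660, 443583, 294216]
r4 m[X4→φ0] = [1, 3, 4, 2]
r4 m[X4→φ4] = [4698, 4890, 9242, 8401]
r4 m[X13→φ1] = [1, 1, 1, 1]
r4 m[X14→φ1] = [27, 72, 48, 144]
r4 m[X14→φ2] = [195615, 286416, 68400, 124080]
r4 m[X14→φ5] = [65205, 63648, 51300, 139590]
r4 m[X14→φ6] = [21735, 143208, 51300, 558360]
r5 m[φ0→X9] = [59, 55, 63, 52]
r5 m[φ0→X4] = [352161, 386784, 707262, 644160]
r5 m[φ1→X9] = [4953, 4812, 7041, 5658]
r5 m[φ1→X13] = [1498071, 1129797, 1549575, 1452438]
r5 m[φ1→X14] = [19403, 21400, 11365, 20970]
r5 m[φ2→X14] = [1, 2, 3, 9]
r5 m[φ3→X9] = [1, 9, 6, 1]
r5 m[φ4→X4] = [1, 3, 4, 2]
r5 m[φ5→X14] = [3, 9, 4, 8]
r5 m[φ6→X14] = [9, 4, 4, 2]
r5 m[X9→φ0] = [4953, 43308, 42246, 5658]
r5 m[X9→φ1] = [59, 495, 378, 52]
r5 m[X9→φ3] = [292227, 264660, 443583, 294216]
r5 m[X4→φ0] = [1, 3, 4, 2]
r5 m[X4→φ4] = [4698, 4890, 9242, 8401]
r5 m[X13→φ1] = [1, 1, 1, 1]
r5 m[X14→φ1] = [27, 72, 48, 144]
r5 m[X14→φ2] = [195615, 286416, 68400, 124080]
r5 m[X14→φ5] = [65205, 63648, 51300, 139590]
r5 m[X14→φ6] = [21735, 143208, 51300, 558360]
r6 m[φ0→X9] = [59, 55, 63, 52]
r6 m[φ0→X4] = [352161, 386784, 707262, 644160]
r6 m[φ1→X9] = [4953, 4812, 7041, 5658]
r6 m[φ1→X13] = [1498071, 1129797, 1549575, 1452438]
r6 m[φ1→X14] = [19403, 21400, 11365, 20970]
r6 m[φ2→X14] = [1, 2, 3, 9]
r6 m[φ3→X9] = [1, 9, 6, 1]
r6 m[φ4→X4] = [1, 3, 4, 2]
r6 m[φ5→X14] = [3, 9, 4, 8]
r6 m[φ6→X14] = [9, 4, 4, 2]
r6 m[X9→φ0] = [4953, 43308, 42246, 5658]
r6 m[X9→φ1] = [59, 495, 378, 52]
r6 m[X9→φ3] = [292227, 264660, 443583, 294216]
r6 m[X4→φ0] = [1, 3, 4, 2]
r6 m[X4→φ4] = [352161, 386784, 707262, 644160]
r6 m[X13→φ1] = [1, 1, 1, 1]
r6 m[X14→φ1] = [27, 72, 48, 144]
r6 m[X14→φ2] = [523881, 770400, 181840, 335520]
r6 m[X14→φ5] = [174627, 171200, 136380, 377460]
r6 m[X14→φ6] = [58209, 385200, 136380, 1509840]
r7 m[φ0→X9] = [59, 55, 63, 52]
r7 m[φ0→X4] = [352161, 386784, 707262, 644160]
r7 m[φ1→X9] = [4953, 4812, 7041, 5658]
r7 m[φ1→X13] = [1498071, 1129797, 1549575, 1452438]
r7 m[φ1→X14] = [19403, 21400, 11365, 20970]
r7 m[φ2→X14] = [1, 2, 3, 9]
r7 m[φ3→X9] = [1, 9, 6, 1]
r7 m[φ4→X4] = [1, 3, 4, 2]
r7 m[φ5→X14] = [3, 9, 4, 8]
r7 m[φ6→X14] = [9, 4, 4, 2]
r7 m[X9→φ0] = [4953, 43308, 42246, 5658]
r7 m[X9→φ1] = [59, 495, 378, 52]
r7 m[X9→φ3] = [292227, 264660, 443583, 294216]
r7 m[X4→φ0] = [1, 3, 4, 2]
r7 m[X4→φ4] = [352161, 386784, 707262, 644160]
r7 m[X13→φ1] = [1, 1, 1, 1]
r7 m[X14→φ1] = [27, 72, 48, 144]
r7 m[X14→φ2] = [523881, 770400, 181840, 335520]
r7 m[X14→φ5] = [174627, 171200, 136380, 377460]
r7 m[X14→φ6] = [58209, 385200, 136380, 1509840]
fixed point reached at round 7
b[X4] = ⊗ incoming = [352161, 1160352, 2829048, 1288320]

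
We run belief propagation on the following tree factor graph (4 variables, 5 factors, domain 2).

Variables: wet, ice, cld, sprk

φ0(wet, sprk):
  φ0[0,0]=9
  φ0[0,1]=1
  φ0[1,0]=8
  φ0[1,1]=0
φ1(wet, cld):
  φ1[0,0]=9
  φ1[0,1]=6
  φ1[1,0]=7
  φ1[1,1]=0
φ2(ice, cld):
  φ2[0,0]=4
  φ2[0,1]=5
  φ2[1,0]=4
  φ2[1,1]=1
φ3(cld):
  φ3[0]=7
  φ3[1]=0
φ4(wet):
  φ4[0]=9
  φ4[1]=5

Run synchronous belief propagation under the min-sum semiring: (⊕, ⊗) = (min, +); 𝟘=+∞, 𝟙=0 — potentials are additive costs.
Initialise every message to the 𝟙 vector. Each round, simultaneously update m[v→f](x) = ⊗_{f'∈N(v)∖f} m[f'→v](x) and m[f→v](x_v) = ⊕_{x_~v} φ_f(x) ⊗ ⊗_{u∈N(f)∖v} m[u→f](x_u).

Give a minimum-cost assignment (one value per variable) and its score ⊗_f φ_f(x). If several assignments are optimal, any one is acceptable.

assignment: (wet=1, ice=1, cld=1, sprk=1); score = 6

init: all messages = 𝟙 over 2 values
r1 m[φ0→wet] = [1, 0]
r1 m[φ0→sprk] = [8, 0]
r1 m[φ1→wet] = [6, 0]
r1 m[φ1→cld] = [7, 0]
r1 m[φ2→ice] = [4, 1]
r1 m[φ2→cld] = [4, 1]
r1 m[φ3→cld] = [7, 0]
r1 m[φ4→wet] = [9, 5]
r1 m[wet→φ0] = [0, 0]
r1 m[wet→φ1] = [0, 0]
r1 m[wet→φ4] = [0, 0]
r1 m[ice→φ2] = [0, 0]
r1 m[cld→φ1] = [0, 0]
r1 m[cld→φ2] = [0, 0]
r1 m[cld→φ3] = [0, 0]
r1 m[sprk→φ0] = [0, 0]
r2 m[φ0→wet] = [1, 0]
r2 m[φ0→sprk] = [8, 0]
r2 m[φ1→wet] = [6, 0]
r2 m[φ1→cld] = [7, 0]
r2 m[φ2→ice] = [4, 1]
r2 m[φ2→cld] = [4, 1]
r2 m[φ3→cld] = [7, 0]
r2 m[φ4→wet] = [9, 5]
r2 m[wet→φ0] = [15, 5]
r2 m[wet→φ1] = [10, 5]
r2 m[wet→φ4] = [7, 0]
r2 m[ice→φ2] = [0, 0]
r2 m[cld→φ1] = [11, 1]
r2 m[cld→φ2] = [14, 0]
r2 m[cld→φ3] = [11, 1]
r2 m[sprk→φ0] = [0, 0]
r3 m[φ0→wet] = [1, 0]
r3 m[φ0→sprk] = [13, 5]
r3 m[φ1→wet] = [7, 1]
r3 m[φ1→cld] = [12, 5]
r3 m[φ2→ice] = [5, 1]
r3 m[φ2→cld] = [4, 1]
r3 m[φ3→cld] = [7, 0]
r3 m[φ4→wet] = [9, 5]
r3 m[wet→φ0] = [15, 5]
r3 m[wet→φ1] = [10, 5]
r3 m[wet→φ4] = [7, 0]
r3 m[ice→φ2] = [0, 0]
r3 m[cld→φ1] = [11, 1]
r3 m[cld→φ2] = [14, 0]
r3 m[cld→φ3] = [11, 1]
r3 m[sprk→φ0] = [0, 0]
r4 m[φ0→wet] = [1, 0]
r4 m[φ0→sprk] = [13, 5]
r4 m[φ1→wet] = [7, 1]
r4 m[φ1→cld] = [12, 5]
r4 m[φ2→ice] = [5, 1]
r4 m[φ2→cld] = [4, 1]
r4 m[φ3→cld] = [7, 0]
r4 m[φ4→wet] = [9, 5]
r4 m[wet→φ0] = [16, 6]
r4 m[wet→φ1] = [10, 5]
r4 m[wet→φ4] = [8, 1]
r4 m[ice→φ2] = [0, 0]
r4 m[cld→φ1] = [11, 1]
r4 m[cld→φ2] = [19, 5]
r4 m[cld→φ3] = [16, 6]
r4 m[sprk→φ0] = [0, 0]
r5 m[φ0→wet] = [1, 0]
r5 m[φ0→sprk] = [14, 6]
r5 m[φ1→wet] = [7, 1]
r5 m[φ1→cld] = [12, 5]
r5 m[φ2→ice] = [10, 6]
r5 m[φ2→cld] = [4, 1]
r5 m[φ3→cld] = [7, 0]
r5 m[φ4→wet] = [9, 5]
r5 m[wet→φ0] = [16, 6]
r5 m[wet→φ1] = [10, 5]
r5 m[wet→φ4] = [8, 1]
r5 m[ice→φ2] = [0, 0]
r5 m[cld→φ1] = [11, 1]
r5 m[cld→φ2] = [19, 5]
r5 m[cld→φ3] = [16, 6]
r5 m[sprk→φ0] = [0, 0]
r6 m[φ0→wet] = [1, 0]
r6 m[φ0→sprk] = [14, 6]
r6 m[φ1→wet] = [7, 1]
r6 m[φ1→cld] = [12, 5]
r6 m[φ2→ice] = [10, 6]
r6 m[φ2→cld] = [4, 1]
r6 m[φ3→cld] = [7, 0]
r6 m[φ4→wet] = [9, 5]
r6 m[wet→φ0] = [16, 6]
r6 m[wet→φ1] = [10, 5]
r6 m[wet→φ4] = [8, 1]
r6 m[ice→φ2] = [0, 0]
r6 m[cld→φ1] = [11, 1]
r6 m[cld→φ2] = [19, 5]
r6 m[cld→φ3] = [16, 6]
r6 m[sprk→φ0] = [0, 0]
fixed point reached at round 6
traceback from wet: (wet=1, ice=1, cld=1, sprk=1), score=6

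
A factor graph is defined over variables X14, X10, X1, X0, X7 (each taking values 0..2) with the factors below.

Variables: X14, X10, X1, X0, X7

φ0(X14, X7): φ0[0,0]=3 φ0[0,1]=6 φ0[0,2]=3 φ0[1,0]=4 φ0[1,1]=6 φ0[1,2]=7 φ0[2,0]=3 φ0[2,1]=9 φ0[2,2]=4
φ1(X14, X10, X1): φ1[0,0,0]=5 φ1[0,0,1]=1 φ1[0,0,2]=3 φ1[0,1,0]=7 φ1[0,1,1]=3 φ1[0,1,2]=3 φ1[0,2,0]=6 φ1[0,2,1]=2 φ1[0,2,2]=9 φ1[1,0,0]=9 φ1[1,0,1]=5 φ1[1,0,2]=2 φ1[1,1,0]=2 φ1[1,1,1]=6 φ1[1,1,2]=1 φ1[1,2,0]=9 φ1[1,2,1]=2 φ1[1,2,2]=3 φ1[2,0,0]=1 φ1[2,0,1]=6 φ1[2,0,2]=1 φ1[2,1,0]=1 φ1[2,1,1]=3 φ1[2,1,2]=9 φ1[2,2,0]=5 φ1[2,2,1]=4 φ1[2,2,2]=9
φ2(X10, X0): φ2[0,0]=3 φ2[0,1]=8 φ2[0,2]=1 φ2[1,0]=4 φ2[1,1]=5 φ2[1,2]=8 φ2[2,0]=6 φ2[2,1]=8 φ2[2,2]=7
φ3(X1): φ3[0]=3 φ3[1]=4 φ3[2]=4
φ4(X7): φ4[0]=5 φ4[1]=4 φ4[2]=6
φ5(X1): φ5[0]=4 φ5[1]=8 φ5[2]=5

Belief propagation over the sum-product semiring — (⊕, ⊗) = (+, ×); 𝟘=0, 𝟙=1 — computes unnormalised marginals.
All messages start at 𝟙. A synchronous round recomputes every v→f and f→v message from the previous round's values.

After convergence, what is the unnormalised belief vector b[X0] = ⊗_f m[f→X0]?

b[X0] = [771544, 1218008, 955508]

init: all messages = 𝟙 over 3 values
r1 m[φ0→X14] = [12, 17, 16]
r1 m[φ0→X7] = [10, 21, 14]
r1 m[φ1→X14] = [39, 39, 39]
r1 m[φ1→X10] = [33, 35, 49]
r1 m[φ1→X1] = [45, 32, 40]
r1 m[φ2→X10] = [12, 17, 21]
r1 m[φ2→X0] = [13, 21, 16]
r1 m[φ3→X1] = [3, 4, 4]
r1 m[φ4→X7] = [5, 4, 6]
r1 m[φ5→X1] = [4, 8, 5]
r1 m[X14→φ0] = [1, 1, 1]
r1 m[X14→φ1] = [1, 1, 1]
r1 m[X10→φ1] = [1, 1, 1]
r1 m[X10→φ2] = [1, 1, 1]
r1 m[X1→φ1] = [1, 1, 1]
r1 m[X1→φ3] = [1, 1, 1]
r1 m[X1→φ5] = [1, 1, 1]
r1 m[X0→φ2] = [1, 1, 1]
r1 m[X7→φ0] = [1, 1, 1]
r1 m[X7→φ4] = [1, 1, 1]
r2 m[φ0→X14] = [12, 17, 16]
r2 m[φ0→X7] = [10, 21, 14]
r2 m[φ1→X14] = [39, 39, 39]
r2 m[φ1→X10] = [33, 35, 49]
r2 m[φ1→X1] = [45, 32, 40]
r2 m[φ2→X10] = [12, 17, 21]
r2 m[φ2→X0] = [13, 21, 16]
r2 m[φ3→X1] = [3, 4, 4]
r2 m[φ4→X7] = [5, 4, 6]
r2 m[φ5→X1] = [4, 8, 5]
r2 m[X14→φ0] = [39, 39, 39]
r2 m[X14→φ1] = [12, 17, 16]
r2 m[X10→φ1] = [12, 17, 21]
r2 m[X10→φ2] = [33, 35, 49]
r2 m[X1→φ1] = [12, 32, 20]
r2 m[X1→φ3] = [180, 256, 200]
r2 m[X1→φ5] = [135, 128, 160]
r2 m[X0→φ2] = [1, 1, 1]
r2 m[X7→φ0] = [5, 4, 6]
r2 m[X7→φ4] = [10, 21, 14]
r3 m[φ0→X14] = [57, 86, 75]
r3 m[φ0→X7] = [390, 819, 546]
r3 m[φ1→X14] = [12540, 12580, 15312]
r3 m[φ1→X10] = [10644, 11500, 13624]
r3 m[φ1→X1] = [11431, 8040, 10744]
r3 m[φ2→X10] = [12, 17, 21]
r3 m[φ2→X0] = [533, 831, 656]
r3 m[φ3→X1] = [3, 4, 4]
r3 m[φ4→X7] = [5, 4, 6]
r3 m[φ5→X1] = [4, 8, 5]
r3 m[X14→φ0] = [39, 39, 39]
r3 m[X14→φ1] = [12, 17, 16]
r3 m[X10→φ1] = [12, 17, 21]
r3 m[X10→φ2] = [33, 35, 49]
r3 m[X1→φ1] = [12, 32, 20]
r3 m[X1→φ3] = [180, 256, 200]
r3 m[X1→φ5] = [135, 128, 160]
r3 m[X0→φ2] = [1, 1, 1]
r3 m[X7→φ0] = [5, 4, 6]
r3 m[X7→φ4] = [10, 21, 14]
r4 m[φ0→X14] = [57, 86, 75]
r4 m[φ0→X7] = [390, 819, 546]
r4 m[φ1→X14] = [12540, 12580, 15312]
r4 m[φ1→X10] = [10644, 11500, 13624]
r4 m[φ1→X1] = [11431, 8040, 10744]
r4 m[φ2→X10] = [12, 17, 21]
r4 m[φ2→X0] = [533, 831, 656]
r4 m[φ3→X1] = [3, 4, 4]
r4 m[φ4→X7] = [5, 4, 6]
r4 m[φ5→X1] = [4, 8, 5]
r4 m[X14→φ0] = [12540, 12580, 15312]
r4 m[X14→φ1] = [57, 86, 75]
r4 m[X10→φ1] = [12, 17, 21]
r4 m[X10→φ2] = [10644, 11500, 13624]
r4 m[X1→φ1] = [12, 32, 20]
r4 m[X1→φ3] = [45724, 64320, 53720]
r4 m[X1→φ5] = [34293, 32160, 42976]
r4 m[X0→φ2] = [1, 1, 1]
r4 m[X7→φ0] = [5, 4, 6]
r4 m[X7→φ4] = [390, 819, 546]
r5 m[φ0→X14] = [57, 86, 75]
r5 m[φ0→X7] = [133876, 288528, 186928]
r5 m[φ1→X14] = [12540, 12580, 15312]
r5 m[φ1→X10] = [51952, 55576, 65564]
r5 m[φ1→X1] = [55901, 39054, 51226]
r5 m[φ2→X10] = [12, 17, 21]
r5 m[φ2→X0] = [159676, 251644, 198012]
r5 m[φ3→X1] = [3, 4, 4]
r5 m[φ4→X7] = [5, 4, 6]
r5 m[φ5→X1] = [4, 8, 5]
r5 m[X14→φ0] = [12540, 12580, 15312]
r5 m[X14→φ1] = [57, 86, 75]
r5 m[X10→φ1] = [12, 17, 21]
r5 m[X10→φ2] = [10644, 11500, 13624]
r5 m[X1→φ1] = [12, 32, 20]
r5 m[X1→φ3] = [45724, 64320, 53720]
r5 m[X1→φ5] = [34293, 32160, 42976]
r5 m[X0→φ2] = [1, 1, 1]
r5 m[X7→φ0] = [5, 4, 6]
r5 m[X7→φ4] = [390, 819, 546]
r6 m[φ0→X14] = [57, 86, 75]
r6 m[φ0→X7] = [133876, 288528, 186928]
r6 m[φ1→X14] = [12540, 12580, 15312]
r6 m[φ1→X10] = [51952, 55576, 65564]
r6 m[φ1→X1] = [55901, 39054, 51226]
r6 m[φ2→X10] = [12, 17, 21]
r6 m[φ2→X0] = [159676, 251644, 198012]
r6 m[φ3→X1] = [3, 4, 4]
r6 m[φ4→X7] = [5, 4, 6]
r6 m[φ5→X1] = [4, 8, 5]
r6 m[X14→φ0] = [12540, 12580, 15312]
r6 m[X14→φ1] = [57, 86, 75]
r6 m[X10→φ1] = [12, 17, 21]
r6 m[X10→φ2] = [51952, 55576, 65564]
r6 m[X1→φ1] = [12, 32, 20]
r6 m[X1→φ3] = [223604, 312432, 256130]
r6 m[X1→φ5] = [167703, 156216, 204904]
r6 m[X0→φ2] = [1, 1, 1]
r6 m[X7→φ0] = [5, 4, 6]
r6 m[X7→φ4] = [133876, 288528, 186928]
r7 m[φ0→X14] = [57, 86, 75]
r7 m[φ0→X7] = [133876, 288528, 186928]
r7 m[φ1→X14] = [12540, 12580, 15312]
r7 m[φ1→X10] = [51952, 55576, 65564]
r7 m[φ1→X1] = [55901, 39054, 51226]
r7 m[φ2→X10] = [12, 17, 21]
r7 m[φ2→X0] = [771544, 1218008, 955508]
r7 m[φ3→X1] = [3, 4, 4]
r7 m[φ4→X7] = [5, 4, 6]
r7 m[φ5→X1] = [4, 8, 5]
r7 m[X14→φ0] = [12540, 12580, 15312]
r7 m[X14→φ1] = [57, 86, 75]
r7 m[X10→φ1] = [12, 17, 21]
r7 m[X10→φ2] = [51952, 55576, 65564]
r7 m[X1→φ1] = [12, 32, 20]
r7 m[X1→φ3] = [223604, 312432, 256130]
r7 m[X1→φ5] = [167703, 156216, 204904]
r7 m[X0→φ2] = [1, 1, 1]
r7 m[X7→φ0] = [5, 4, 6]
r7 m[X7→φ4] = [133876, 288528, 186928]
r8 m[φ0→X14] = [57, 86, 75]
r8 m[φ0→X7] = [133876, 288528, 186928]
r8 m[φ1→X14] = [12540, 12580, 15312]
r8 m[φ1→X10] = [51952, 55576, 65564]
r8 m[φ1→X1] = [55901, 39054, 51226]
r8 m[φ2→X10] = [12, 17, 21]
r8 m[φ2→X0] = [771544, 1218008, 955508]
r8 m[φ3→X1] = [3, 4, 4]
r8 m[φ4→X7] = [5, 4, 6]
r8 m[φ5→X1] = [4, 8, 5]
r8 m[X14→φ0] = [12540, 12580, 15312]
r8 m[X14→φ1] = [57, 86, 75]
r8 m[X10→φ1] = [12, 17, 21]
r8 m[X10→φ2] = [51952, 55576, 65564]
r8 m[X1→φ1] = [12, 32, 20]
r8 m[X1→φ3] = [223604, 312432, 256130]
r8 m[X1→φ5] = [167703, 156216, 204904]
r8 m[X0→φ2] = [1, 1, 1]
r8 m[X7→φ0] = [5, 4, 6]
r8 m[X7→φ4] = [133876, 288528, 186928]
fixed point reached at round 8
b[X0] = ⊗ incoming = [771544, 1218008, 955508]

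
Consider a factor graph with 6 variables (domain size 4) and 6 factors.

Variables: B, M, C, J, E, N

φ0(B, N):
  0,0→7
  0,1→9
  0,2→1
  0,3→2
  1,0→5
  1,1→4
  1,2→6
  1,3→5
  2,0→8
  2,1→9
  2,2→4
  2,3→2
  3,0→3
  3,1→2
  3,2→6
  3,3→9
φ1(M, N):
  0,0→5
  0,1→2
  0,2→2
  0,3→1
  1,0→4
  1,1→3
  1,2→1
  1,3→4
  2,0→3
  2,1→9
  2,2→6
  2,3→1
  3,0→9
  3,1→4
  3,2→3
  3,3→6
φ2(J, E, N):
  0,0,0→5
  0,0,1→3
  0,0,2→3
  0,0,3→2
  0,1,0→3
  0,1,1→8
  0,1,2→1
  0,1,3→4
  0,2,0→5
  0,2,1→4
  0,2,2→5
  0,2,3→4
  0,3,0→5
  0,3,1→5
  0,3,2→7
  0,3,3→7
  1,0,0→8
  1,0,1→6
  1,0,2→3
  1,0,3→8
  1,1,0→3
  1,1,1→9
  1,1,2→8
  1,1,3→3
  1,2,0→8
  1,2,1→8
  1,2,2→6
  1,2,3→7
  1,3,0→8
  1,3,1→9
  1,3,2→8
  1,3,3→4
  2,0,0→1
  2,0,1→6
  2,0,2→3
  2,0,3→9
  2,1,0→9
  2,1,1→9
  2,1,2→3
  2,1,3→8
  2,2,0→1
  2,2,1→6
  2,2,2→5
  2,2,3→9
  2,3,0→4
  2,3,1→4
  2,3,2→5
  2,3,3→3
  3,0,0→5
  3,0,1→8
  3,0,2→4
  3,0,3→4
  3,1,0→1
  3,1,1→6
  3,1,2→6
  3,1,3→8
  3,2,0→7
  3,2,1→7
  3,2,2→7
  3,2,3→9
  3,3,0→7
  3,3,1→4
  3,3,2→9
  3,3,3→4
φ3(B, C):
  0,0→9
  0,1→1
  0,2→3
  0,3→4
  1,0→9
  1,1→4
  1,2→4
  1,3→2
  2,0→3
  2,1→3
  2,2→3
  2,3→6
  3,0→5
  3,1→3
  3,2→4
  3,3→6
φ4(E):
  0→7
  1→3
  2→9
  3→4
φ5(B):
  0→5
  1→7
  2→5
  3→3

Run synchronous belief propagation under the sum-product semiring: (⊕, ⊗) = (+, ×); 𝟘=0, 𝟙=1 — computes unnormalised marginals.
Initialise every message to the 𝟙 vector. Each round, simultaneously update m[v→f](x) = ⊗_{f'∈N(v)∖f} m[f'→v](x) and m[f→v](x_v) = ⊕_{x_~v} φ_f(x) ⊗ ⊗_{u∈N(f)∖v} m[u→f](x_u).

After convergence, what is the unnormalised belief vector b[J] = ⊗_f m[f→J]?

init: all messages = 𝟙 over 4 values
r1 m[φ0→B] = [19, 20, 23, 20]
r1 m[φ0→N] = [23, 24, 17, 18]
r1 m[φ1→M] = [10, 12, 19, 22]
r1 m[φ1→N] = [21, 18, 12, 12]
r1 m[φ2→J] = [71, 106, 85, 96]
r1 m[φ2→E] = [78, 89, 98, 93]
r1 m[φ2→N] = [80, 102, 83, 93]
r1 m[φ3→B] = [17, 19, 15, 18]
r1 m[φ3→C] = [26, 11, 14, 18]
r1 m[φ4→E] = [7, 3, 9, 4]
r1 m[φ5→B] = [5, 7, 5, 3]
r1 m[B→φ0] = [1, 1, 1, 1]
r1 m[B→φ3] = [1, 1, 1, 1]
r1 m[B→φ5] = [1, 1, 1, 1]
r1 m[M→φ1] = [1, 1, 1, 1]
r1 m[C→φ3] = [1, 1, 1, 1]
r1 m[J→φ2] = [1, 1, 1, 1]
r1 m[E→φ2] = [1, 1, 1, 1]
r1 m[E→φ4] = [1, 1, 1, 1]
r1 m[N→φ0] = [1, 1, 1, 1]
r1 m[N→φ1] = [1, 1, 1, 1]
r1 m[N→φ2] = [1, 1, 1, 1]
r2 m[φ0→B] = [19, 20, 23, 20]
r2 m[φ0→N] = [23, 24, 17, 18]
r2 m[φ1→M] = [10, 12, 19, 22]
r2 m[φ1→N] = [21, 18, 12, 12]
r2 m[φ2→J] = [71, 106, 85, 96]
r2 m[φ2→E] = [78, 89, 98, 93]
r2 m[φ2→N] = [80, 102, 83, 93]
r2 m[φ3→B] = [17, 19, 15, 18]
r2 m[φ3→C] = [26, 11, 14, 18]
r2 m[φ4→E] = [7, 3, 9, 4]
r2 m[φ5→B] = [5, 7, 5, 3]
r2 m[B→φ0] = [85, 133, 75, 54]
r2 m[B→φ3] = [95, 140, 115, 60]
r2 m[B→φ5] = [323, 380, 345, 360]
r2 m[M→φ1] = [1, 1, 1, 1]
r2 m[C→φ3] = [1, 1, 1, 1]
r2 m[J→φ2] = [1, 1, 1, 1]
r2 m[E→φ2] = [7, 3, 9, 4]
r2 m[E→φ4] = [78, 89, 98, 93]
r2 m[N→φ0] = [1680, 1836, 996, 1116]
r2 m[N→φ1] = [1840, 2448, 1411, 1674]
r2 m[N→φ2] = [483, 432, 204, 216]
r3 m[φ0→B] = [31512, 27300, 36180, 24732]
r3 m[φ0→N] = [2022, 2080, 1507, 1471]
r3 m[φ1→M] = [18592, 22811, 37692, 40629]
r3 m[φ1→N] = [21, 18, 12, 12]
r3 m[φ2→J] = [135507, 215919, 146805, 190167]
r3 m[φ2→E] = [26733, 30192, 31899, 30900]
r3 m[φ2→N] = [466, 570, 468, 563]
r3 m[φ3→B] = [17, 19, 15, 18]
r3 m[φ3→C] = [2760, 1180, 1430, 1710]
r3 m[φ4→E] = [7, 3, 9, 4]
r3 m[φ5→B] = [5, 7, 5, 3]
r3 m[B→φ0] = [85, 133, 75, 54]
r3 m[B→φ3] = [95, 140, 115, 60]
r3 m[B→φ5] = [323, 380, 345, 360]
r3 m[M→φ1] = [1, 1, 1, 1]
r3 m[C→φ3] = [1, 1, 1, 1]
r3 m[J→φ2] = [1, 1, 1, 1]
r3 m[E→φ2] = [7, 3, 9, 4]
r3 m[E→φ4] = [78, 89, 98, 93]
r3 m[N→φ0] = [1680, 1836, 996, 1116]
r3 m[N→φ1] = [1840, 2448, 1411, 1674]
r3 m[N→φ2] = [483, 432, 204, 216]
r4 m[φ0→B] = [31512, 27300, 36180, 24732]
r4 m[φ0→N] = [2022, 2080, 1507, 1471]
r4 m[φ1→M] = [18592, 22811, 37692, 40629]
r4 m[φ1→N] = [21, 18, 12, 12]
r4 m[φ2→J] = [135507, 215919, 146805, 190167]
r4 m[φ2→E] = [26733, 30192, 31899, 30900]
r4 m[φ2→N] = [466, 570, 468, 563]
r4 m[φ3→B] = [17, 19, 15, 18]
r4 m[φ3→C] = [2760, 1180, 1430, 1710]
r4 m[φ4→E] = [7, 3, 9, 4]
r4 m[φ5→B] = [5, 7, 5, 3]
r4 m[B→φ0] = [85, 133, 75, 54]
r4 m[B→φ3] = [157560, 191100, 180900, 74196]
r4 m[B→φ5] = [535704, 518700, 542700, 445176]
r4 m[M→φ1] = [1, 1, 1, 1]
r4 m[C→φ3] = [1, 1, 1, 1]
r4 m[J→φ2] = [1, 1, 1, 1]
r4 m[E→φ2] = [7, 3, 9, 4]
r4 m[E→φ4] = [26733, 30192, 31899, 30900]
r4 m[N→φ0] = [9786, 10260, 5616, 6756]
r4 m[N→φ1] = [942252, 1185600, 705276, 828173]
r4 m[N→φ2] = [42462, 37440, 18084, 17652]
r5 m[φ0→B] = [179970, 157446, 206604, 144378]
r5 m[φ0→N] = [2022, 2080, 1507, 1471]
r5 m[φ1→M] = [9321185, 11343776, 18556985, 20307534]
r5 m[φ1→N] = [21, 18, 12, 12]
r5 m[φ2→J] = [11752626, 18713850, 12604758, 16458246]
r5 m[φ2→E] = [2308986, 2608980, 2755542, 2684940]
r5 m[φ2→N] = [466, 570, 468, 563]
r5 m[φ3→B] = [17, 19, 15, 18]
r5 m[φ3→C] = [4051620, 1687248, 2076564, 2543016]
r5 m[φ4→E] = [7, 3, 9, 4]
r5 m[φ5→B] = [5, 7, 5, 3]
r5 m[B→φ0] = [85, 133, 75, 54]
r5 m[B→φ3] = [157560, 191100, 180900, 74196]
r5 m[B→φ5] = [535704, 518700, 542700, 445176]
r5 m[M→φ1] = [1, 1, 1, 1]
r5 m[C→φ3] = [1, 1, 1, 1]
r5 m[J→φ2] = [1, 1, 1, 1]
r5 m[E→φ2] = [7, 3, 9, 4]
r5 m[E→φ4] = [26733, 30192, 31899, 30900]
r5 m[N→φ0] = [9786, 10260, 5616, 6756]
r5 m[N→φ1] = [942252, 1185600, 705276, 828173]
r5 m[N→φ2] = [42462, 37440, 18084, 17652]
r6 m[φ0→B] = [179970, 157446, 206604, 144378]
r6 m[φ0→N] = [2022, 2080, 1507, 1471]
r6 m[φ1→M] = [9321185, 11343776, 18556985, 20307534]
r6 m[φ1→N] = [21, 18, 12, 12]
r6 m[φ2→J] = [11752626, 18713850, 12604758, 16458246]
r6 m[φ2→E] = [2308986, 2608980, 2755542, 2684940]
r6 m[φ2→N] = [466, 570, 468, 563]
r6 m[φ3→B] = [17, 19, 15, 18]
r6 m[φ3→C] = [4051620, 1687248, 2076564, 2543016]
r6 m[φ4→E] = [7, 3, 9, 4]
r6 m[φ5→B] = [5, 7, 5, 3]
r6 m[B→φ0] = [85, 133, 75, 54]
r6 m[B→φ3] = [899850, 1102122, 1033020, 433134]
r6 m[B→φ5] = [3059490, 2991474, 3099060, 2598804]
r6 m[M→φ1] = [1, 1, 1, 1]
r6 m[C→φ3] = [1, 1, 1, 1]
r6 m[J→φ2] = [1, 1, 1, 1]
r6 m[E→φ2] = [7, 3, 9, 4]
r6 m[E→φ4] = [2308986, 2608980, 2755542, 2684940]
r6 m[N→φ0] = [9786, 10260, 5616, 6756]
r6 m[N→φ1] = [942252, 1185600, 705276, 828173]
r6 m[N→φ2] = [42462, 37440, 18084, 17652]
r7 m[φ0→B] = [179970, 157446, 206604, 144378]
r7 m[φ0→N] = [2022, 2080, 1507, 1471]
r7 m[φ1→M] = [9321185, 11343776, 18556985, 20307534]
r7 m[φ1→N] = [21, 18, 12, 12]
r7 m[φ2→J] = [11752626, 18713850, 12604758, 16458246]
r7 m[φ2→E] = [2308986, 2608980, 2755542, 2684940]
r7 m[φ2→N] = [466, 570, 468, 563]
r7 m[φ3→B] = [17, 19, 15, 18]
r7 m[φ3→C] = [23282478, 9706800, 11939634, 14600568]
r7 m[φ4→E] = [7, 3, 9, 4]
r7 m[φ5→B] = [5, 7, 5, 3]
r7 m[B→φ0] = [85, 133, 75, 54]
r7 m[B→φ3] = [899850, 1102122, 1033020, 433134]
r7 m[B→φ5] = [3059490, 2991474, 3099060, 2598804]
r7 m[M→φ1] = [1, 1, 1, 1]
r7 m[C→φ3] = [1, 1, 1, 1]
r7 m[J→φ2] = [1, 1, 1, 1]
r7 m[E→φ2] = [7, 3, 9, 4]
r7 m[E→φ4] = [2308986, 2608980, 2755542, 2684940]
r7 m[N→φ0] = [9786, 10260, 5616, 6756]
r7 m[N→φ1] = [942252, 1185600, 705276, 828173]
r7 m[N→φ2] = [42462, 37440, 18084, 17652]
r8 m[φ0→B] = [179970, 157446, 206604, 144378]
r8 m[φ0→N] = [2022, 2080, 1507, 1471]
r8 m[φ1→M] = [9321185, 11343776, 18556985, 20307534]
r8 m[φ1→N] = [21, 18, 12, 12]
r8 m[φ2→J] = [11752626, 18713850, 12604758, 16458246]
r8 m[φ2→E] = [2308986, 2608980, 2755542, 2684940]
r8 m[φ2→N] = [466, 570, 468, 563]
r8 m[φ3→B] = [17, 19, 15, 18]
r8 m[φ3→C] = [23282478, 9706800, 11939634, 14600568]
r8 m[φ4→E] = [7, 3, 9, 4]
r8 m[φ5→B] = [5, 7, 5, 3]
r8 m[B→φ0] = [85, 133, 75, 54]
r8 m[B→φ3] = [899850, 1102122, 1033020, 433134]
r8 m[B→φ5] = [3059490, 2991474, 3099060, 2598804]
r8 m[M→φ1] = [1, 1, 1, 1]
r8 m[C→φ3] = [1, 1, 1, 1]
r8 m[J→φ2] = [1, 1, 1, 1]
r8 m[E→φ2] = [7, 3, 9, 4]
r8 m[E→φ4] = [2308986, 2608980, 2755542, 2684940]
r8 m[N→φ0] = [9786, 10260, 5616, 6756]
r8 m[N→φ1] = [942252, 1185600, 705276, 828173]
r8 m[N→φ2] = [42462, 37440, 18084, 17652]
fixed point reached at round 8
b[J] = ⊗ incoming = [11752626, 18713850, 12604758, 16458246]

b[J] = [11752626, 18713850, 12604758, 16458246]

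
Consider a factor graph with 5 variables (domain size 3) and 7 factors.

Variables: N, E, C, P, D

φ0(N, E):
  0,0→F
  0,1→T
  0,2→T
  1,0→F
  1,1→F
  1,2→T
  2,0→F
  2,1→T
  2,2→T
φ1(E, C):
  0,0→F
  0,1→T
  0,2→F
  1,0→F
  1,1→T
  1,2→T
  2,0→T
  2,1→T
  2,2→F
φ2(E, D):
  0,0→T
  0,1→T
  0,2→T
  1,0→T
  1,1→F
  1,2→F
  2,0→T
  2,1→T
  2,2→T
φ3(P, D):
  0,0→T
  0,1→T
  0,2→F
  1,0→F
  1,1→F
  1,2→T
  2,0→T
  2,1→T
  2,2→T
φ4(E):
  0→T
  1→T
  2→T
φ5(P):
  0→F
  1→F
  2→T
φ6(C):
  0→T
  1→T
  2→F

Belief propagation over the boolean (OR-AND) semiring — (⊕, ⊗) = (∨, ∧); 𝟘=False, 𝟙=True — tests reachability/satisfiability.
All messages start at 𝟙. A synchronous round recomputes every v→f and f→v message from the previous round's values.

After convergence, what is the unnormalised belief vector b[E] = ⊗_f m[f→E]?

b[E] = [F, T, T]

init: all messages = 𝟙 over 3 values
r1 m[φ0→N] = [T, T, T]
r1 m[φ0→E] = [F, T, T]
r1 m[φ1→E] = [T, T, T]
r1 m[φ1→C] = [T, T, T]
r1 m[φ2→E] = [T, T, T]
r1 m[φ2→D] = [T, T, T]
r1 m[φ3→P] = [T, T, T]
r1 m[φ3→D] = [T, T, T]
r1 m[φ4→E] = [T, T, T]
r1 m[φ5→P] = [F, F, T]
r1 m[φ6→C] = [T, T, F]
r1 m[N→φ0] = [T, T, T]
r1 m[E→φ0] = [T, T, T]
r1 m[E→φ1] = [T, T, T]
r1 m[E→φ2] = [T, T, T]
r1 m[E→φ4] = [T, T, T]
r1 m[C→φ1] = [T, T, T]
r1 m[C→φ6] = [T, T, T]
r1 m[P→φ3] = [T, T, T]
r1 m[P→φ5] = [T, T, T]
r1 m[D→φ2] = [T, T, T]
r1 m[D→φ3] = [T, T, T]
r2 m[φ0→N] = [T, T, T]
r2 m[φ0→E] = [F, T, T]
r2 m[φ1→E] = [T, T, T]
r2 m[φ1→C] = [T, T, T]
r2 m[φ2→E] = [T, T, T]
r2 m[φ2→D] = [T, T, T]
r2 m[φ3→P] = [T, T, T]
r2 m[φ3→D] = [T, T, T]
r2 m[φ4→E] = [T, T, T]
r2 m[φ5→P] = [F, F, T]
r2 m[φ6→C] = [T, T, F]
r2 m[N→φ0] = [T, T, T]
r2 m[E→φ0] = [T, T, T]
r2 m[E→φ1] = [F, T, T]
r2 m[E→φ2] = [F, T, T]
r2 m[E→φ4] = [F, T, T]
r2 m[C→φ1] = [T, T, F]
r2 m[C→φ6] = [T, T, T]
r2 m[P→φ3] = [F, F, T]
r2 m[P→φ5] = [T, T, T]
r2 m[D→φ2] = [T, T, T]
r2 m[D→φ3] = [T, T, T]
r3 m[φ0→N] = [T, T, T]
r3 m[φ0→E] = [F, T, T]
r3 m[φ1→E] = [T, T, T]
r3 m[φ1→C] = [T, T, T]
r3 m[φ2→E] = [T, T, T]
r3 m[φ2→D] = [T, T, T]
r3 m[φ3→P] = [T, T, T]
r3 m[φ3→D] = [T, T, T]
r3 m[φ4→E] = [T, T, T]
r3 m[φ5→P] = [F, F, T]
r3 m[φ6→C] = [T, T, F]
r3 m[N→φ0] = [T, T, T]
r3 m[E→φ0] = [T, T, T]
r3 m[E→φ1] = [F, T, T]
r3 m[E→φ2] = [F, T, T]
r3 m[E→φ4] = [F, T, T]
r3 m[C→φ1] = [T, T, F]
r3 m[C→φ6] = [T, T, T]
r3 m[P→φ3] = [F, F, T]
r3 m[P→φ5] = [T, T, T]
r3 m[D→φ2] = [T, T, T]
r3 m[D→φ3] = [T, T, T]
fixed point reached at round 3
b[E] = ⊗ incoming = [F, T, T]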